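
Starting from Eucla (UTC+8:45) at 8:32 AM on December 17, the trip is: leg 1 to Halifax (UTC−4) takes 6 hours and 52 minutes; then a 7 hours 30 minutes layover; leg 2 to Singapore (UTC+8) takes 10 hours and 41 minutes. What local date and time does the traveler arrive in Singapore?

Convert departure to UTC: 8:32 AM − 8:45 = 11:47 PM UTC on Dec 16.
Add 6 hours and 52 minutes leg 1 → 6:39 AM UTC (Dec 17).
Add 7 hours and 30 minutes layover in Halifax → 2:09 PM UTC.
Add 10 hours 41 minutes leg 2 → 12:50 AM UTC (Dec 18).
Singapore is UTC+8:00, so local arrival = 12:50 AM + 8:00 = 8:50 AM on Dec 18.

8:50 AM on Dec 18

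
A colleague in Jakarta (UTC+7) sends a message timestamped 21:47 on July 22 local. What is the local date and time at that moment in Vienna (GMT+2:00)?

In UTC: 21:47 − 7:00 = 14:47 on Jul 22.
Vienna is UTC+2:00: 14:47 + 2:00 = 16:47 on Jul 22.

16:47 on Jul 22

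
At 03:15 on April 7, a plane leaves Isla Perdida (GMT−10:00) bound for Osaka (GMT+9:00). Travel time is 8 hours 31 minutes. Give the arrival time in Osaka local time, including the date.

Convert departure to UTC: 03:15 + 10:00 = 13:15 UTC on Apr 7.
Add 8 hours 31 minutes travel time → 21:46 UTC.
Osaka is UTC+9:00, so local arrival = 21:46 + 9:00 = 06:46 on Apr 8.

06:46 on Apr 8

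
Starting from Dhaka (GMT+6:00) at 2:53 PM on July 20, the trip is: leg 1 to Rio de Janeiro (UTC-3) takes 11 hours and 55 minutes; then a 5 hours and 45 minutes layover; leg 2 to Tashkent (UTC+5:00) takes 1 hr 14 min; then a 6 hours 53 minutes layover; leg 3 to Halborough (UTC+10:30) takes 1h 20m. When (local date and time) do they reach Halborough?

Convert departure to UTC: 2:53 PM − 6:00 = 8:53 AM UTC on Jul 20.
Add 11 hours 55 minutes leg 1 → 8:48 PM UTC.
Add 5 hours 45 minutes layover in Rio de Janeiro → 2:33 AM UTC (Jul 21).
Add 1 hour 14 minutes leg 2 → 3:47 AM UTC.
Add 6 hours and 53 minutes layover in Tashkent → 10:40 AM UTC.
Add 1 hour 20 minutes leg 3 → 12:00 PM UTC.
Halborough is UTC+10:30, so local arrival = 12:00 PM + 10:30 = 10:30 PM on Jul 21.

10:30 PM on July 21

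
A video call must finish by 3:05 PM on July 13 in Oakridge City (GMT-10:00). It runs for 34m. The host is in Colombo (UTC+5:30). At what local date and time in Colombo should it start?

Target end time in UTC: 3:05 PM + 10:00 = 1:05 AM on Jul 14.
Subtract 34 minutes → start 12:31 AM UTC on Jul 14.
Colombo is UTC+5:30: 12:31 AM + 5:30 = 6:01 AM on Jul 14.

6:01 AM on July 14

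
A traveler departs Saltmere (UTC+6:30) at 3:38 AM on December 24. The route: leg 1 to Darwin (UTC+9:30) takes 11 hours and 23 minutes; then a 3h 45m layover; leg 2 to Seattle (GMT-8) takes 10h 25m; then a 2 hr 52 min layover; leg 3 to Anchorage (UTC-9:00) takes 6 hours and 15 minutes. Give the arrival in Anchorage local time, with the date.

10:48 PM on December 24

Convert departure to UTC: 3:38 AM − 6:30 = 9:08 PM UTC on Dec 23.
Add 11 hours and 23 minutes leg 1 → 8:31 AM UTC (Dec 24).
Add 3 hours 45 minutes layover in Darwin → 12:16 PM UTC.
Add 10 hours and 25 minutes leg 2 → 10:41 PM UTC.
Add 2 hours 52 minutes layover in Seattle → 1:33 AM UTC (Dec 25).
Add 6 hours 15 minutes leg 3 → 7:48 AM UTC.
Anchorage is UTC−9:00, so local arrival = 7:48 AM − 9:00 = 10:48 PM on Dec 24.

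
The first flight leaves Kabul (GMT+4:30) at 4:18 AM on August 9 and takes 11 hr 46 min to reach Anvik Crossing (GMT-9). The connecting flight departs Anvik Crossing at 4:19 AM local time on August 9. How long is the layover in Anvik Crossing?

1 hour 45 minutes

Convert departure to UTC: 4:18 AM − 4:30 = 11:48 PM UTC on Aug 8.
Add 11 hours 46 minutes flight time → 11:34 AM UTC (Aug 9).
Anvik Crossing is UTC−9:00, so local arrival = 11:34 AM − 9:00 = 2:34 AM on Aug 9.
Layover = 4:19 AM − 2:34 AM = 1 hour 45 minutes.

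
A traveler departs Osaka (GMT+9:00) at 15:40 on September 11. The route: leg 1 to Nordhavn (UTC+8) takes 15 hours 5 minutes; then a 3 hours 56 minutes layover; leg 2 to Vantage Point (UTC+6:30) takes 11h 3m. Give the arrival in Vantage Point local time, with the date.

19:14 on September 12

Convert departure to UTC: 15:40 − 9:00 = 06:40 UTC on Sep 11.
Add 15 hours 5 minutes leg 1 → 21:45 UTC.
Add 3 hours and 56 minutes layover in Nordhavn → 01:41 UTC (Sep 12).
Add 11 hours 3 minutes leg 2 → 12:44 UTC.
Vantage Point is UTC+6:30, so local arrival = 12:44 + 6:30 = 19:14 on Sep 12.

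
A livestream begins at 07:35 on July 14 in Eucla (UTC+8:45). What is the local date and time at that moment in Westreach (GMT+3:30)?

In UTC: 07:35 − 8:45 = 22:50 on Jul 13.
Westreach is UTC+3:30: 22:50 + 3:30 = 02:20 on Jul 14.

02:20 on Jul 14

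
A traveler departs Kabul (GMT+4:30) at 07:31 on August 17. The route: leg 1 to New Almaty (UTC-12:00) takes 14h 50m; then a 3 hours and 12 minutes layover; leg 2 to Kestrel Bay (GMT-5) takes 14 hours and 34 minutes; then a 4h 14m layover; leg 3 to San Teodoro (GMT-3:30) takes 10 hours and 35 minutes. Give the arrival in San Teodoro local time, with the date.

Convert departure to UTC: 07:31 − 4:30 = 03:01 UTC on Aug 17.
Add 14 hours 50 minutes leg 1 → 17:51 UTC.
Add 3 hours and 12 minutes layover in New Almaty → 21:03 UTC.
Add 14 hours and 34 minutes leg 2 → 11:37 UTC (Aug 18).
Add 4 hours 14 minutes layover in Kestrel Bay → 15:51 UTC.
Add 10 hours 35 minutes leg 3 → 02:26 UTC (Aug 19).
San Teodoro is UTC−3:30, so local arrival = 02:26 − 3:30 = 22:56 on Aug 18.

22:56 on August 18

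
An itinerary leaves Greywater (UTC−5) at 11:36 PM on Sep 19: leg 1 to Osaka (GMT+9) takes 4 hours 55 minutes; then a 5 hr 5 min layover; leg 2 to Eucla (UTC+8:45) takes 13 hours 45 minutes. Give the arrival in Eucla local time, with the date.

Convert departure to UTC: 11:36 PM + 5:00 = 4:36 AM UTC on Sep 20.
Add 4 hours and 55 minutes leg 1 → 9:31 AM UTC.
Add 5 hours 5 minutes layover in Osaka → 2:36 PM UTC.
Add 13 hours and 45 minutes leg 2 → 4:21 AM UTC (Sep 21).
Eucla is UTC+8:45, so local arrival = 4:21 AM + 8:45 = 1:06 PM on Sep 21.

1:06 PM on September 21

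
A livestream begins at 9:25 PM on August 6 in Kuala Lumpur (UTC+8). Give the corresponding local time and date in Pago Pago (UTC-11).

In UTC: 9:25 PM − 8:00 = 1:25 PM on Aug 6.
Pago Pago is UTC−11:00: 1:25 PM − 11:00 = 2:25 AM on Aug 6.

2:25 AM on Aug 6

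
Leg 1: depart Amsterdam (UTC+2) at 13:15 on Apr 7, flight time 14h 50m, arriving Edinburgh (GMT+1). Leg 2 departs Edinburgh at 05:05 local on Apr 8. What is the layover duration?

2 hours

Convert departure to UTC: 13:15 − 2:00 = 11:15 UTC on Apr 7.
Add 14 hours and 50 minutes flight time → 02:05 UTC (Apr 8).
Edinburgh is UTC+1:00, so local arrival = 02:05 + 1:00 = 03:05 on Apr 8.
Layover = 05:05 − 03:05 = 2 hours.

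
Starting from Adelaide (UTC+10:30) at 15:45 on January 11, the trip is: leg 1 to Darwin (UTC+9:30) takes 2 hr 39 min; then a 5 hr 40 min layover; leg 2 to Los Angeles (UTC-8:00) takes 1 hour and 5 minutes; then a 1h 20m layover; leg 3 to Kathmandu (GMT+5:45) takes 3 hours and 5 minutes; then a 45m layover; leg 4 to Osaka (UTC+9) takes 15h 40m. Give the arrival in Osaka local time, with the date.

20:29 on Jan 12

Convert departure to UTC: 15:45 − 10:30 = 05:15 UTC on Jan 11.
Add 2 hours 39 minutes leg 1 → 07:54 UTC.
Add 5 hours 40 minutes layover in Darwin → 13:34 UTC.
Add 1 hour and 5 minutes leg 2 → 14:39 UTC.
Add 1 hour 20 minutes layover in Los Angeles → 15:59 UTC.
Add 3 hours and 5 minutes leg 3 → 19:04 UTC.
Add 45 minutes layover in Kathmandu → 19:49 UTC.
Add 15 hours and 40 minutes leg 4 → 11:29 UTC (Jan 12).
Osaka is UTC+9:00, so local arrival = 11:29 + 9:00 = 20:29 on Jan 12.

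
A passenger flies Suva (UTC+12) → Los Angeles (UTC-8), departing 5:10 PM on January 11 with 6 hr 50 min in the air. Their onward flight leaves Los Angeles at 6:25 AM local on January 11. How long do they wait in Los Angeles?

2 hours 25 minutes

Convert departure to UTC: 5:10 PM − 12:00 = 5:10 AM UTC on Jan 11.
Add 6 hours 50 minutes flight time → 12:00 PM UTC.
Los Angeles is UTC−8:00, so local arrival = 12:00 PM − 8:00 = 4:00 AM on Jan 11.
Layover = 6:25 AM − 4:00 AM = 2 hours 25 minutes.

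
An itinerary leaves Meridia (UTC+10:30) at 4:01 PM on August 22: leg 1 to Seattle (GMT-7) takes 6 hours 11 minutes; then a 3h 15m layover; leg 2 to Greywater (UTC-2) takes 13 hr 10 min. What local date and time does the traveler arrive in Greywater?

Convert departure to UTC: 4:01 PM − 10:30 = 5:31 AM UTC on Aug 22.
Add 6 hours and 11 minutes leg 1 → 11:42 AM UTC.
Add 3 hours and 15 minutes layover in Seattle → 2:57 PM UTC.
Add 13 hours and 10 minutes leg 2 → 4:07 AM UTC (Aug 23).
Greywater is UTC−2:00, so local arrival = 4:07 AM − 2:00 = 2:07 AM on Aug 23.

2:07 AM on August 23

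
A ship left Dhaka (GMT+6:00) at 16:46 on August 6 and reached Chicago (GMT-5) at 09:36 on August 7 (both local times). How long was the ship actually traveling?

Departure in UTC: 16:46 − 6:00 = 10:46 on Aug 6.
Arrival in UTC: 09:36 + 5:00 = 14:36 on Aug 7.
Elapsed = 14:36 − 10:46 (+1 day) = 27 hours 50 minutes.

27 hours 50 minutes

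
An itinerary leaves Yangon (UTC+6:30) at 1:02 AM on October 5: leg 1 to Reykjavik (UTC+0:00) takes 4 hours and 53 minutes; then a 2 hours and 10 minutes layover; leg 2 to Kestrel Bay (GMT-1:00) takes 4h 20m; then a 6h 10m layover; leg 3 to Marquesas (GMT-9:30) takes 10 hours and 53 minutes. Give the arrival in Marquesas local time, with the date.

Convert departure to UTC: 1:02 AM − 6:30 = 6:32 PM UTC on Oct 4.
Add 4 hours 53 minutes leg 1 → 11:25 PM UTC.
Add 2 hours 10 minutes layover in Reykjavik → 1:35 AM UTC (Oct 5).
Add 4 hours and 20 minutes leg 2 → 5:55 AM UTC.
Add 6 hours and 10 minutes layover in Kestrel Bay → 12:05 PM UTC.
Add 10 hours and 53 minutes leg 3 → 10:58 PM UTC.
Marquesas is UTC−9:30, so local arrival = 10:58 PM − 9:30 = 1:28 PM on Oct 5.

1:28 PM on October 5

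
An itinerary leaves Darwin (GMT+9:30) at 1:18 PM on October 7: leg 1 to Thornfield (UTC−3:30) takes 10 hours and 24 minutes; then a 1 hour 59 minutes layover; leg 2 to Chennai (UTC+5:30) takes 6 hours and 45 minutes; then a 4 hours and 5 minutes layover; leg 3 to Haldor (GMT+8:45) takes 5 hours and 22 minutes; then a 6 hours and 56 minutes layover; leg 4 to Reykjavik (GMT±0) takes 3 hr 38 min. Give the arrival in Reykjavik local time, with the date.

6:57 PM on October 8

Convert departure to UTC: 1:18 PM − 9:30 = 3:48 AM UTC on Oct 7.
Add 10 hours 24 minutes leg 1 → 2:12 PM UTC.
Add 1 hour and 59 minutes layover in Thornfield → 4:11 PM UTC.
Add 6 hours 45 minutes leg 2 → 10:56 PM UTC.
Add 4 hours and 5 minutes layover in Chennai → 3:01 AM UTC (Oct 8).
Add 5 hours and 22 minutes leg 3 → 8:23 AM UTC.
Add 6 hours and 56 minutes layover in Haldor → 3:19 PM UTC.
Add 3 hours 38 minutes leg 4 → 6:57 PM UTC.
Reykjavik is UTC+0, so local arrival is the same: 6:57 PM on Oct 8.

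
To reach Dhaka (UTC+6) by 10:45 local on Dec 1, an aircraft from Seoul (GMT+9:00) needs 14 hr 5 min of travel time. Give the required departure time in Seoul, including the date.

23:40 on Nov 30

Target arrival in UTC: 10:45 − 6:00 = 04:45 on Dec 1.
Subtract 14 hours 5 minutes → departure 14:40 UTC on Nov 30.
Seoul is UTC+9:00: 14:40 + 9:00 = 23:40 on Nov 30.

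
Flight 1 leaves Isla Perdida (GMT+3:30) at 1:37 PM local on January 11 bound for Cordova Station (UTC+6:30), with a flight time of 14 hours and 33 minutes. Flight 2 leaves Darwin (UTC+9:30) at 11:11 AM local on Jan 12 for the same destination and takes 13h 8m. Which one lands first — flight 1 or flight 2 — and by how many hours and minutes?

Flight 1 in UTC: 1:37 PM − 3:30 = 10:07 AM on Jan 11.
+14 hours 33 minutes → arrive 12:40 AM UTC on Jan 12.
Flight 2 in UTC: 11:11 AM − 9:30 = 1:41 AM on Jan 12.
+13 hours 8 minutes → arrive 2:49 PM UTC on Jan 12.
Flight 1 lands earlier by 14 hours 9 minutes.

the first, by 14 hours 9 minutes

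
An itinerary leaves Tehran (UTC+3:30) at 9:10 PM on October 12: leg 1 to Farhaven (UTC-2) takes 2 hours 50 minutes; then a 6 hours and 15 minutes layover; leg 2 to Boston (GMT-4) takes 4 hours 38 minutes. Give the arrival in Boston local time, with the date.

Convert departure to UTC: 9:10 PM − 3:30 = 5:40 PM UTC on Oct 12.
Add 2 hours 50 minutes leg 1 → 8:30 PM UTC.
Add 6 hours 15 minutes layover in Farhaven → 2:45 AM UTC (Oct 13).
Add 4 hours and 38 minutes leg 2 → 7:23 AM UTC.
Boston is UTC−4:00, so local arrival = 7:23 AM − 4:00 = 3:23 AM on Oct 13.

3:23 AM on Oct 13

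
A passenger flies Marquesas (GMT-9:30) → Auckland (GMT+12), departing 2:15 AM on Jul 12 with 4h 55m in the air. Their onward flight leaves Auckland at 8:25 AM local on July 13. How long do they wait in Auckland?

3 hours 45 minutes

Convert departure to UTC: 2:15 AM + 9:30 = 11:45 AM UTC on Jul 12.
Add 4 hours and 55 minutes flight time → 4:40 PM UTC.
Auckland is UTC+12:00, so local arrival = 4:40 PM + 12:00 = 4:40 AM on Jul 13.
Layover = 8:25 AM − 4:40 AM = 3 hours 45 minutes.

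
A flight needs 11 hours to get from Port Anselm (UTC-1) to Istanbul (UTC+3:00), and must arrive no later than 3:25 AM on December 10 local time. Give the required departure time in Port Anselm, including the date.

Target arrival in UTC: 3:25 AM − 3:00 = 12:25 AM on Dec 10.
Subtract 11 hours → departure 1:25 PM UTC on Dec 9.
Port Anselm is UTC−1:00: 1:25 PM − 1:00 = 12:25 PM on Dec 9.

12:25 PM on Dec 9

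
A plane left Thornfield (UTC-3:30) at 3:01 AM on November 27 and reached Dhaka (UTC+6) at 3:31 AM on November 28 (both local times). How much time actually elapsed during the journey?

Departure in UTC: 3:01 AM + 3:30 = 6:31 AM on Nov 27.
Arrival in UTC: 3:31 AM − 6:00 = 9:31 PM on Nov 27.
Elapsed = 9:31 PM − 6:31 AM = 15 hours.

15 hours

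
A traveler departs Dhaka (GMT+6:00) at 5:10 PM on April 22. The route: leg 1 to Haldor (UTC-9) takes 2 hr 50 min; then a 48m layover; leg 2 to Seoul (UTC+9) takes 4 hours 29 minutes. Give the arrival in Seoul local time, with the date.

4:17 AM on April 23

Convert departure to UTC: 5:10 PM − 6:00 = 11:10 AM UTC on Apr 22.
Add 2 hours 50 minutes leg 1 → 2:00 PM UTC.
Add 48 minutes layover in Haldor → 2:48 PM UTC.
Add 4 hours and 29 minutes leg 2 → 7:17 PM UTC.
Seoul is UTC+9:00, so local arrival = 7:17 PM + 9:00 = 4:17 AM on Apr 23.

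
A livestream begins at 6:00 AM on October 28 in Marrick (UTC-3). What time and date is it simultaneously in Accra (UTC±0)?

9:00 AM on October 28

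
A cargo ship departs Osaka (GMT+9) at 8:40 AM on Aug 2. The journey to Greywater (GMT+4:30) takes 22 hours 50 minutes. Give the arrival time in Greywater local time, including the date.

3:00 AM on August 3

Convert departure to UTC: 8:40 AM − 9:00 = 11:40 PM UTC on Aug 1.
Add 22 hours 50 minutes travel time → 10:30 PM UTC (Aug 2).
Greywater is UTC+4:30, so local arrival = 10:30 PM + 4:30 = 3:00 AM on Aug 3.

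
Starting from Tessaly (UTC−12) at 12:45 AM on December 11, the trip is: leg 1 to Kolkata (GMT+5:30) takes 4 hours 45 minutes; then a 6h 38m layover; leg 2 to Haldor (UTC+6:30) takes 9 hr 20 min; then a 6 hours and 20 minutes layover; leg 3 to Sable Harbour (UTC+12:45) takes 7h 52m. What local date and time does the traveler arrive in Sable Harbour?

12:25 PM on Dec 13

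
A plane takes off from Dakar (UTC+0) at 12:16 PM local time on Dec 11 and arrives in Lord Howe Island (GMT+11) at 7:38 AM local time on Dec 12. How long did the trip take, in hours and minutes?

Lord Howe Island is 11:00 ahead of Dakar.
Clock-face elapsed time (ignoring zones) is 19 hours 22 minutes.
Actual elapsed = 19 hours 22 minutes − 11:00 = 8 hours 22 minutes.

8 hours 22 minutes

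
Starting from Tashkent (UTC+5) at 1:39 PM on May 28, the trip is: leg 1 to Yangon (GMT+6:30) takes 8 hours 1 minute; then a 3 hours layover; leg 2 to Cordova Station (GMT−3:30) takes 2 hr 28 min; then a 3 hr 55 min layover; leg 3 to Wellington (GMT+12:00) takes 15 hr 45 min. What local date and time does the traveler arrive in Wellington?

5:48 AM on May 30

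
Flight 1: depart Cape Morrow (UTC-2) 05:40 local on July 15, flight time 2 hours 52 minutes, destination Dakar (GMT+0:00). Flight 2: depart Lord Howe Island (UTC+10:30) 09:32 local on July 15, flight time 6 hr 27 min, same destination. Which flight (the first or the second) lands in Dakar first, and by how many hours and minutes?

the second, by 5 hours 3 minutes

Flight 1 in UTC: 05:40 + 2:00 = 07:40 on Jul 15.
+2 hours and 52 minutes → arrive 10:32 UTC on Jul 15.
Flight 2 in UTC: 09:32 − 10:30 = 23:02 on Jul 14.
+6 hours 27 minutes → arrive 05:29 UTC on Jul 15.
Flight 2 lands earlier by 5 hours 3 minutes.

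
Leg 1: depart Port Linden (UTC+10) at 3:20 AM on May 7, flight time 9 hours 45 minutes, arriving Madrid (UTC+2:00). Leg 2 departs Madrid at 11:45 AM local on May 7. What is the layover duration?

6 hours 40 minutes

Convert departure to UTC: 3:20 AM − 10:00 = 5:20 PM UTC on May 6.
Add 9 hours and 45 minutes flight time → 3:05 AM UTC (May 7).
Madrid is UTC+2:00, so local arrival = 3:05 AM + 2:00 = 5:05 AM on May 7.
Layover = 11:45 AM − 5:05 AM = 6 hours 40 minutes.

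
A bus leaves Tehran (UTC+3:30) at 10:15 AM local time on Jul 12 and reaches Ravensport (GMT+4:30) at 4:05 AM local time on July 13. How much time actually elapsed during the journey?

16 hours 50 minutes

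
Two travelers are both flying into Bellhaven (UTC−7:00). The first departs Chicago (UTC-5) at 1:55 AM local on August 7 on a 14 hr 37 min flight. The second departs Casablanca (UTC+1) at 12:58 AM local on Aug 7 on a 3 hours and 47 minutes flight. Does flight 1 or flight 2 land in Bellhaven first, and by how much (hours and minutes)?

Flight 1 in UTC: 1:55 AM + 5:00 = 6:55 AM on Aug 7.
+14 hours 37 minutes → arrive 9:32 PM UTC on Aug 7.
Flight 2 in UTC: 12:58 AM − 1:00 = 11:58 PM on Aug 6.
+3 hours and 47 minutes → arrive 3:45 AM UTC on Aug 7.
Flight 2 lands earlier by 17 hours 47 minutes.

the second, by 17 hours 47 minutes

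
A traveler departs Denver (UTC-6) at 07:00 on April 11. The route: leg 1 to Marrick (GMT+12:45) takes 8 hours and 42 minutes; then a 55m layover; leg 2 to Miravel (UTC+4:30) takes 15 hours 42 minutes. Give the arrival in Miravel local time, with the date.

Convert departure to UTC: 07:00 + 6:00 = 13:00 UTC on Apr 11.
Add 8 hours 42 minutes leg 1 → 21:42 UTC.
Add 55 minutes layover in Marrick → 22:37 UTC.
Add 15 hours 42 minutes leg 2 → 14:19 UTC (Apr 12).
Miravel is UTC+4:30, so local arrival = 14:19 + 4:30 = 18:49 on Apr 12.

18:49 on Apr 12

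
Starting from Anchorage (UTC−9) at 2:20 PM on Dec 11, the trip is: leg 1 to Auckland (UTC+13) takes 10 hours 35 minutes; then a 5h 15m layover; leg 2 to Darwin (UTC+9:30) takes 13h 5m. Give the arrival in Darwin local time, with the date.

1:45 PM on December 13

Convert departure to UTC: 2:20 PM + 9:00 = 11:20 PM UTC on Dec 11.
Add 10 hours 35 minutes leg 1 → 9:55 AM UTC (Dec 12).
Add 5 hours and 15 minutes layover in Auckland → 3:10 PM UTC.
Add 13 hours and 5 minutes leg 2 → 4:15 AM UTC (Dec 13).
Darwin is UTC+9:30, so local arrival = 4:15 AM + 9:30 = 1:45 PM on Dec 13.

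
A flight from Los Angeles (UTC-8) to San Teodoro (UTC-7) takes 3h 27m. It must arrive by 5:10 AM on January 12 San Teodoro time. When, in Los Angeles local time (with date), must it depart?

Target arrival in UTC: 5:10 AM + 7:00 = 12:10 PM on Jan 12.
Subtract 3 hours 27 minutes → departure 8:43 AM UTC on Jan 12.
Los Angeles is UTC−8:00: 8:43 AM − 8:00 = 12:43 AM on Jan 12.

12:43 AM on January 12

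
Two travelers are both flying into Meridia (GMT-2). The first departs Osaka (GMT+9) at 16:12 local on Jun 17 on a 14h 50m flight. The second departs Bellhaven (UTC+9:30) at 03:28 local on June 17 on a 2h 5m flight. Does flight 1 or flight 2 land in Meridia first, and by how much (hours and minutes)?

Flight 1 in UTC: 16:12 − 9:00 = 07:12 on Jun 17.
+14 hours and 50 minutes → arrive 22:02 UTC on Jun 17.
Flight 2 in UTC: 03:28 − 9:30 = 17:58 on Jun 16.
+2 hours and 5 minutes → arrive 20:03 UTC on Jun 16.
Flight 2 lands earlier by 25 hours 59 minutes.

the second, by 25 hours 59 minutes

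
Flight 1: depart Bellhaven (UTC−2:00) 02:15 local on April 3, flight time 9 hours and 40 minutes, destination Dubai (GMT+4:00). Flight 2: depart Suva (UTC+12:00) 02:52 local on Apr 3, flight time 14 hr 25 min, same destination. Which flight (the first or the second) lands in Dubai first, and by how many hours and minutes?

the second, by 8 hours 38 minutes

Flight 1 in UTC: 02:15 + 2:00 = 04:15 on Apr 3.
+9 hours and 40 minutes → arrive 13:55 UTC on Apr 3.
Flight 2 in UTC: 02:52 − 12:00 = 14:52 on Apr 2.
+14 hours 25 minutes → arrive 05:17 UTC on Apr 3.
Flight 2 lands earlier by 8 hours 38 minutes.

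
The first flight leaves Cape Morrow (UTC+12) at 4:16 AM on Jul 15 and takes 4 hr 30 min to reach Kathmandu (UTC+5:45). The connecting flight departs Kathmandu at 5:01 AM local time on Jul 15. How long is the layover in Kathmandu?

2 hours 30 minutes

Convert departure to UTC: 4:16 AM − 12:00 = 4:16 PM UTC on Jul 14.
Add 4 hours 30 minutes flight time → 8:46 PM UTC.
Kathmandu is UTC+5:45, so local arrival = 8:46 PM + 5:45 = 2:31 AM on Jul 15.
Layover = 5:01 AM − 2:31 AM = 2 hours 30 minutes.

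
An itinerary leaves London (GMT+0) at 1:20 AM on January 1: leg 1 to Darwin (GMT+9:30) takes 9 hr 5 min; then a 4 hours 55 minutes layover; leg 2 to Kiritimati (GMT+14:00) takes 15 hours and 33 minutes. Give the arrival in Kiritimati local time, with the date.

8:53 PM on Jan 2

London is at UTC+0, so departure is already 1:20 AM UTC on Jan 1.
Add 9 hours 5 minutes leg 1 → 10:25 AM UTC.
Add 4 hours 55 minutes layover in Darwin → 3:20 PM UTC.
Add 15 hours 33 minutes leg 2 → 6:53 AM UTC (Jan 2).
Kiritimati is UTC+14:00, so local arrival = 6:53 AM + 14:00 = 8:53 PM on Jan 2.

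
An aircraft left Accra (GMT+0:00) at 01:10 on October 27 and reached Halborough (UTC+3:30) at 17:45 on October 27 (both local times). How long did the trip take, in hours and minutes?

13 hours 5 minutes

Halborough is 3:30 ahead of Accra.
Clock-face elapsed time (ignoring zones) is 16 hours 35 minutes.
Actual elapsed = 16 hours 35 minutes − 3:30 = 13 hours 5 minutes.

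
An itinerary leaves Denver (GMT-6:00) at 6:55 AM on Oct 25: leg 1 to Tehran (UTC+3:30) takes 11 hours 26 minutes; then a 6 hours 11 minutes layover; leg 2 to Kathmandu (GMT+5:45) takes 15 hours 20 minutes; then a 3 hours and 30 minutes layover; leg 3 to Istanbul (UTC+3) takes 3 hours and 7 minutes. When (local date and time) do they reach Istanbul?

Convert departure to UTC: 6:55 AM + 6:00 = 12:55 PM UTC on Oct 25.
Add 11 hours and 26 minutes leg 1 → 12:21 AM UTC (Oct 26).
Add 6 hours 11 minutes layover in Tehran → 6:32 AM UTC.
Add 15 hours 20 minutes leg 2 → 9:52 PM UTC.
Add 3 hours and 30 minutes layover in Kathmandu → 1:22 AM UTC (Oct 27).
Add 3 hours and 7 minutes leg 3 → 4:29 AM UTC.
Istanbul is UTC+3:00, so local arrival = 4:29 AM + 3:00 = 7:29 AM on Oct 27.

7:29 AM on October 27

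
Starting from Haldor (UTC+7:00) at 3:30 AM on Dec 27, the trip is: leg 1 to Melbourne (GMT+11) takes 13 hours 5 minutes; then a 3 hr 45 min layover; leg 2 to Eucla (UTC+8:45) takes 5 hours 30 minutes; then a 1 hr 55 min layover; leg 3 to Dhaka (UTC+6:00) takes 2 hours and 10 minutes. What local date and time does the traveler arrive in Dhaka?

Convert departure to UTC: 3:30 AM − 7:00 = 8:30 PM UTC on Dec 26.
Add 13 hours and 5 minutes leg 1 → 9:35 AM UTC (Dec 27).
Add 3 hours and 45 minutes layover in Melbourne → 1:20 PM UTC.
Add 5 hours 30 minutes leg 2 → 6:50 PM UTC.
Add 1 hour 55 minutes layover in Eucla → 8:45 PM UTC.
Add 2 hours 10 minutes leg 3 → 10:55 PM UTC.
Dhaka is UTC+6:00, so local arrival = 10:55 PM + 6:00 = 4:55 AM on Dec 28.

4:55 AM on December 28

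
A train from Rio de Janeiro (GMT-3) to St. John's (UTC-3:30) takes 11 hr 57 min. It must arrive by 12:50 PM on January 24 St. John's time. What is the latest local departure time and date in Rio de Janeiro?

1:23 AM on Jan 24

Target arrival in UTC: 12:50 PM + 3:30 = 4:20 PM on Jan 24.
Subtract 11 hours 57 minutes → departure 4:23 AM UTC on Jan 24.
Rio de Janeiro is UTC−3:00: 4:23 AM − 3:00 = 1:23 AM on Jan 24.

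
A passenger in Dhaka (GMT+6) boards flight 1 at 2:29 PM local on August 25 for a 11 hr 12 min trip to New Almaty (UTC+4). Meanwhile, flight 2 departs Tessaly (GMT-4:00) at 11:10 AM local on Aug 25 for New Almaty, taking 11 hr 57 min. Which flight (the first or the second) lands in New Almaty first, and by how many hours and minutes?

the first, by 7 hours 26 minutes

Flight 1 in UTC: 2:29 PM − 6:00 = 8:29 AM on Aug 25.
+11 hours and 12 minutes → arrive 7:41 PM UTC on Aug 25.
Flight 2 in UTC: 11:10 AM + 4:00 = 3:10 PM on Aug 25.
+11 hours 57 minutes → arrive 3:07 AM UTC on Aug 26.
Flight 1 lands earlier by 7 hours 26 minutes.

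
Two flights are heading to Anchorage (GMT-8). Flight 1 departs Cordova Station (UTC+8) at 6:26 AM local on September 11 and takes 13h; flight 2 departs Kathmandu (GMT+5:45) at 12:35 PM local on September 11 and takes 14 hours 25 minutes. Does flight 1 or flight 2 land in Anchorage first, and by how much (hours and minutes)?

the first, by 9 hours 49 minutes

Flight 1 in UTC: 6:26 AM − 8:00 = 10:26 PM on Sep 10.
+13 hours → arrive 11:26 AM UTC on Sep 11.
Flight 2 in UTC: 12:35 PM − 5:45 = 6:50 AM on Sep 11.
+14 hours and 25 minutes → arrive 9:15 PM UTC on Sep 11.
Flight 1 lands earlier by 9 hours 49 minutes.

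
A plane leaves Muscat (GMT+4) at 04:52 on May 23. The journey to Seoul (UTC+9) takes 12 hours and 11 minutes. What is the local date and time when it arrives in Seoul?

Convert departure to UTC: 04:52 − 4:00 = 00:52 UTC on May 23.
Add 12 hours and 11 minutes travel time → 13:03 UTC.
Seoul is UTC+9:00, so local arrival = 13:03 + 9:00 = 22:03 on May 23.

22:03 on May 23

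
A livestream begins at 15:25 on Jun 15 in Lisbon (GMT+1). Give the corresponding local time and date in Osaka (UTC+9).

In UTC: 15:25 − 1:00 = 14:25 on Jun 15.
Osaka is UTC+9:00: 14:25 + 9:00 = 23:25 on Jun 15.

23:25 on Jun 15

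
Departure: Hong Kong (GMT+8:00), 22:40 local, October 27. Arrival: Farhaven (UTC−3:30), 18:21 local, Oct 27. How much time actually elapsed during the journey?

Farhaven is 11:30 behind Hong Kong.
Clock-face elapsed time (ignoring zones) is −4 hours 19 minutes.
Actual elapsed = −4 hours 19 minutes + 11:30 = 7 hours 11 minutes.

7 hours 11 minutes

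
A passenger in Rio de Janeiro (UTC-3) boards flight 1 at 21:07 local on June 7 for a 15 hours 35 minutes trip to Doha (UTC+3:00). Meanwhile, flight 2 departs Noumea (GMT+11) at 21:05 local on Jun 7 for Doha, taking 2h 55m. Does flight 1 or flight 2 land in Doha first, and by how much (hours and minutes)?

the second, by 26 hours 42 minutes

Flight 1 in UTC: 21:07 + 3:00 = 00:07 on Jun 8.
+15 hours 35 minutes → arrive 15:42 UTC on Jun 8.
Flight 2 in UTC: 21:05 − 11:00 = 10:05 on Jun 7.
+2 hours 55 minutes → arrive 13:00 UTC on Jun 7.
Flight 2 lands earlier by 26 hours 42 minutes.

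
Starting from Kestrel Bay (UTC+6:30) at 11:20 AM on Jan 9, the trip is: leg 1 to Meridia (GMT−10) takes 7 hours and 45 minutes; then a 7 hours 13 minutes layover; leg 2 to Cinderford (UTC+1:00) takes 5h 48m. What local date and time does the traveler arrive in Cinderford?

2:36 AM on January 10

Convert departure to UTC: 11:20 AM − 6:30 = 4:50 AM UTC on Jan 9.
Add 7 hours 45 minutes leg 1 → 12:35 PM UTC.
Add 7 hours 13 minutes layover in Meridia → 7:48 PM UTC.
Add 5 hours 48 minutes leg 2 → 1:36 AM UTC (Jan 10).
Cinderford is UTC+1:00, so local arrival = 1:36 AM + 1:00 = 2:36 AM on Jan 10.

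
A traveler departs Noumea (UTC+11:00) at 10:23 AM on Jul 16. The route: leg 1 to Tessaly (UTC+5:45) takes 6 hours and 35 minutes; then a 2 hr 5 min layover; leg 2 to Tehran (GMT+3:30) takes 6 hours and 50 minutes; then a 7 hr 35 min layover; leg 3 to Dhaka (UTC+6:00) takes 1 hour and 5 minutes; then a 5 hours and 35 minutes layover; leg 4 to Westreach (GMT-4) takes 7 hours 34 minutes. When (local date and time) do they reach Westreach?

8:42 AM on July 17

Convert departure to UTC: 10:23 AM − 11:00 = 11:23 PM UTC on Jul 15.
Add 6 hours and 35 minutes leg 1 → 5:58 AM UTC (Jul 16).
Add 2 hours and 5 minutes layover in Tessaly → 8:03 AM UTC.
Add 6 hours and 50 minutes leg 2 → 2:53 PM UTC.
Add 7 hours 35 minutes layover in Tehran → 10:28 PM UTC.
Add 1 hour 5 minutes leg 3 → 11:33 PM UTC.
Add 5 hours 35 minutes layover in Dhaka → 5:08 AM UTC (Jul 17).
Add 7 hours and 34 minutes leg 4 → 12:42 PM UTC.
Westreach is UTC−4:00, so local arrival = 12:42 PM − 4:00 = 8:42 AM on Jul 17.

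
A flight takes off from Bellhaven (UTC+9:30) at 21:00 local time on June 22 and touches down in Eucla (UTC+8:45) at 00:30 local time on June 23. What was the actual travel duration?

4 hours 15 minutes

Eucla is 0:45 behind Bellhaven.
Clock-face elapsed time (ignoring zones) is 3 hours 30 minutes.
Actual elapsed = 3 hours 30 minutes + 0:45 = 4 hours 15 minutes.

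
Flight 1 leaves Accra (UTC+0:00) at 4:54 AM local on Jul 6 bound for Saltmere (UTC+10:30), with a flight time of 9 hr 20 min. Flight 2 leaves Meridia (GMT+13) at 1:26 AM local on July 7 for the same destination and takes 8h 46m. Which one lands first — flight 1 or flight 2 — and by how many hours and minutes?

Flight 1 departs at 4:54 AM UTC (Jul 6).
+9 hours and 20 minutes → arrive 2:14 PM UTC on Jul 6.
Flight 2 in UTC: 1:26 AM − 13:00 = 12:26 PM on Jul 6.
+8 hours and 46 minutes → arrive 9:12 PM UTC on Jul 6.
Flight 1 lands earlier by 6 hours 58 minutes.

the first, by 6 hours 58 minutes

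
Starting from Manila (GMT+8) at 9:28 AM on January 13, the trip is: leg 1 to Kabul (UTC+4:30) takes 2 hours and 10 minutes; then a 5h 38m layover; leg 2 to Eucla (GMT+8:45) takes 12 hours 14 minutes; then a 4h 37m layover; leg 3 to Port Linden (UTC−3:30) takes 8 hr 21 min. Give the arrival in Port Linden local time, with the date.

6:58 AM on January 14

Convert departure to UTC: 9:28 AM − 8:00 = 1:28 AM UTC on Jan 13.
Add 2 hours and 10 minutes leg 1 → 3:38 AM UTC.
Add 5 hours 38 minutes layover in Kabul → 9:16 AM UTC.
Add 12 hours 14 minutes leg 2 → 9:30 PM UTC.
Add 4 hours and 37 minutes layover in Eucla → 2:07 AM UTC (Jan 14).
Add 8 hours and 21 minutes leg 3 → 10:28 AM UTC.
Port Linden is UTC−3:30, so local arrival = 10:28 AM − 3:30 = 6:58 AM on Jan 14.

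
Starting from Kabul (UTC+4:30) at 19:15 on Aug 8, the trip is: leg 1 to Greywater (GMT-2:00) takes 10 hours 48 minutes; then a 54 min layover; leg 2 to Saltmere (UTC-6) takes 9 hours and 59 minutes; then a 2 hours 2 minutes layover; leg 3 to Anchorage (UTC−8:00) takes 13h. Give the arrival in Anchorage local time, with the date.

19:28 on August 9

Convert departure to UTC: 19:15 − 4:30 = 14:45 UTC on Aug 8.
Add 10 hours and 48 minutes leg 1 → 01:33 UTC (Aug 9).
Add 54 minutes layover in Greywater → 02:27 UTC.
Add 9 hours and 59 minutes leg 2 → 12:26 UTC.
Add 2 hours 2 minutes layover in Saltmere → 14:28 UTC.
Add 13 hours leg 3 → 03:28 UTC (Aug 10).
Anchorage is UTC−8:00, so local arrival = 03:28 − 8:00 = 19:28 on Aug 9.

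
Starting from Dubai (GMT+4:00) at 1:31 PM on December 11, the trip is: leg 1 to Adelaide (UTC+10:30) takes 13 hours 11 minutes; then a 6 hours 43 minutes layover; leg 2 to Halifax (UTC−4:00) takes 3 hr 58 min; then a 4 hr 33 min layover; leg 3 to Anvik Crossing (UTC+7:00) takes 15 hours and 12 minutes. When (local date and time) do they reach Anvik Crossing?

Convert departure to UTC: 1:31 PM − 4:00 = 9:31 AM UTC on Dec 11.
Add 13 hours 11 minutes leg 1 → 10:42 PM UTC.
Add 6 hours and 43 minutes layover in Adelaide → 5:25 AM UTC (Dec 12).
Add 3 hours 58 minutes leg 2 → 9:23 AM UTC.
Add 4 hours and 33 minutes layover in Halifax → 1:56 PM UTC.
Add 15 hours and 12 minutes leg 3 → 5:08 AM UTC (Dec 13).
Anvik Crossing is UTC+7:00, so local arrival = 5:08 AM + 7:00 = 12:08 PM on Dec 13.

12:08 PM on Dec 13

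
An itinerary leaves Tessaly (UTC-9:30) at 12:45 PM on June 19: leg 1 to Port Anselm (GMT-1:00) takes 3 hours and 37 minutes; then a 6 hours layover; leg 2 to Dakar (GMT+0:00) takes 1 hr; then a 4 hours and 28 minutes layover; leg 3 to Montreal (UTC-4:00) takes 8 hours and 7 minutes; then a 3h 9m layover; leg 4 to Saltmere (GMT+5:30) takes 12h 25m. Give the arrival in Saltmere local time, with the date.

6:31 PM on June 21

Convert departure to UTC: 12:45 PM + 9:30 = 10:15 PM UTC on Jun 19.
Add 3 hours 37 minutes leg 1 → 1:52 AM UTC (Jun 20).
Add 6 hours layover in Port Anselm → 7:52 AM UTC.
Add 1 hour leg 2 → 8:52 AM UTC.
Add 4 hours 28 minutes layover in Dakar → 1:20 PM UTC.
Add 8 hours and 7 minutes leg 3 → 9:27 PM UTC.
Add 3 hours and 9 minutes layover in Montreal → 12:36 AM UTC (Jun 21).
Add 12 hours 25 minutes leg 4 → 1:01 PM UTC.
Saltmere is UTC+5:30, so local arrival = 1:01 PM + 5:30 = 6:31 PM on Jun 21.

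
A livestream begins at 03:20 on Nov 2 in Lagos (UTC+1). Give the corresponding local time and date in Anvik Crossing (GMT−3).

23:20 on Nov 1

Anvik Crossing is 4:00 behind Lagos.
Shift by the zone difference: 03:20 − 4:00 = 23:20 on Nov 1 in Anvik Crossing.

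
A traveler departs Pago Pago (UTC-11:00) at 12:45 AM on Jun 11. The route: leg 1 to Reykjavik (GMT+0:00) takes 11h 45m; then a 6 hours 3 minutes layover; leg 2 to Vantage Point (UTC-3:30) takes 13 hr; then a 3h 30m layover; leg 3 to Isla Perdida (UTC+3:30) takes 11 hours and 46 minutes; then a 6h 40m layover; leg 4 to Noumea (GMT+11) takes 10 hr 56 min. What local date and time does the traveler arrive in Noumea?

2:25 PM on June 14

Convert departure to UTC: 12:45 AM + 11:00 = 11:45 AM UTC on Jun 11.
Add 11 hours 45 minutes leg 1 → 11:30 PM UTC.
Add 6 hours and 3 minutes layover in Reykjavik → 5:33 AM UTC (Jun 12).
Add 13 hours leg 2 → 6:33 PM UTC.
Add 3 hours 30 minutes layover in Vantage Point → 10:03 PM UTC.
Add 11 hours and 46 minutes leg 3 → 9:49 AM UTC (Jun 13).
Add 6 hours 40 minutes layover in Isla Perdida → 4:29 PM UTC.
Add 10 hours 56 minutes leg 4 → 3:25 AM UTC (Jun 14).
Noumea is UTC+11:00, so local arrival = 3:25 AM + 11:00 = 2:25 PM on Jun 14.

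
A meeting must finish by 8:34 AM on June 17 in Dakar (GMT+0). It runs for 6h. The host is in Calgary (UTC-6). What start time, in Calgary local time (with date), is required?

8:34 PM on June 16

Target end time is already UTC: 8:34 AM on Jun 17.
Subtract 6 hours → start 2:34 AM UTC on Jun 17.
Calgary is UTC−6:00: 2:34 AM − 6:00 = 8:34 PM on Jun 16.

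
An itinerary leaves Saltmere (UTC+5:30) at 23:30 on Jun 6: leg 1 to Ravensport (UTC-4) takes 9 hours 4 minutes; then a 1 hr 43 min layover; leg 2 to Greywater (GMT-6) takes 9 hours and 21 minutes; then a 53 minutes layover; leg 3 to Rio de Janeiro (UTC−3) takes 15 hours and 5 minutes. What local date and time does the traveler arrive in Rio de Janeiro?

Convert departure to UTC: 23:30 − 5:30 = 18:00 UTC on Jun 6.
Add 9 hours 4 minutes leg 1 → 03:04 UTC (Jun 7).
Add 1 hour and 43 minutes layover in Ravensport → 04:47 UTC.
Add 9 hours and 21 minutes leg 2 → 14:08 UTC.
Add 53 minutes layover in Greywater → 15:01 UTC.
Add 15 hours 5 minutes leg 3 → 06:06 UTC (Jun 8).
Rio de Janeiro is UTC−3:00, so local arrival = 06:06 − 3:00 = 03:06 on Jun 8.

03:06 on June 8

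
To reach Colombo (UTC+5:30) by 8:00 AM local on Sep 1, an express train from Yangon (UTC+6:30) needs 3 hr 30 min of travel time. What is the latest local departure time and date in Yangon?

5:30 AM on September 1

Target arrival in UTC: 8:00 AM − 5:30 = 2:30 AM on Sep 1.
Subtract 3 hours 30 minutes → departure 11:00 PM UTC on Aug 31.
Yangon is UTC+6:30: 11:00 PM + 6:30 = 5:30 AM on Sep 1.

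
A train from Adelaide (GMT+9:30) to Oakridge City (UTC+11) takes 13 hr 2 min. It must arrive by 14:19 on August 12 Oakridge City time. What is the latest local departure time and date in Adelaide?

Target arrival in UTC: 14:19 − 11:00 = 03:19 on Aug 12.
Subtract 13 hours 2 minutes → departure 14:17 UTC on Aug 11.
Adelaide is UTC+9:30: 14:17 + 9:30 = 23:47 on Aug 11.

23:47 on August 11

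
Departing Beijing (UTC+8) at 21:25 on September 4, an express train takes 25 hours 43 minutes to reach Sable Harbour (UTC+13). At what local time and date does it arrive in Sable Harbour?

Convert departure to UTC: 21:25 − 8:00 = 13:25 UTC on Sep 4.
Add 25 hours and 43 minutes travel time → 15:08 UTC (Sep 5).
Sable Harbour is UTC+13:00, so local arrival = 15:08 + 13:00 = 04:08 on Sep 6.

04:08 on September 6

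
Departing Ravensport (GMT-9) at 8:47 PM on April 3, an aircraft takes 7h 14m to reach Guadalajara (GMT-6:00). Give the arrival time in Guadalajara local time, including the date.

7:01 AM on Apr 4

Guadalajara is 3:00 ahead of Ravensport.
After 7 hours 14 minutes it is 4:01 AM (Apr 4) in Ravensport.
Shift by the zone difference: 4:01 AM + 3:00 = 7:01 AM on Apr 4 in Guadalajara.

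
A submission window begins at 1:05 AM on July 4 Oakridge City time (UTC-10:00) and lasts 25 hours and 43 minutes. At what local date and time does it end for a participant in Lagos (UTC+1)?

1:48 PM on July 5

Lagos is 11:00 ahead of Oakridge City.
After 25 hours and 43 minutes it is 2:48 AM (Jul 5) in Oakridge City.
Shift by the zone difference: 2:48 AM + 11:00 = 1:48 PM on Jul 5 in Lagos.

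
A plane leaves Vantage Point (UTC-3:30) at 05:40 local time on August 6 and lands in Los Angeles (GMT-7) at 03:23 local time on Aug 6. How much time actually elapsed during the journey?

1 hour 13 minutes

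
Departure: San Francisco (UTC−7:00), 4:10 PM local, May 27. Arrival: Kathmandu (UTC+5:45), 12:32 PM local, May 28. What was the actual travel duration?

Departure in UTC: 4:10 PM + 7:00 = 11:10 PM on May 27.
Arrival in UTC: 12:32 PM − 5:45 = 6:47 AM on May 28.
Elapsed = 6:47 AM − 11:10 PM (+1 day) = 7 hours 37 minutes.

7 hours 37 minutes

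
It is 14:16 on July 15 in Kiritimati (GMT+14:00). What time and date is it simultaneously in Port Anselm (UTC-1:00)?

23:16 on Jul 14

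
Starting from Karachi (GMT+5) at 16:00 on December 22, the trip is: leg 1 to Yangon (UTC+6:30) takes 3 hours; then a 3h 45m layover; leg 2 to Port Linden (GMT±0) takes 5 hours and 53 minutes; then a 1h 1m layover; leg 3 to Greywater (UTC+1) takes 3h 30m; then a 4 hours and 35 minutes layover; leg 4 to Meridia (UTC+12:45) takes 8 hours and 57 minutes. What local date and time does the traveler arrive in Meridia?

06:26 on December 24

Convert departure to UTC: 16:00 − 5:00 = 11:00 UTC on Dec 22.
Add 3 hours leg 1 → 14:00 UTC.
Add 3 hours 45 minutes layover in Yangon → 17:45 UTC.
Add 5 hours and 53 minutes leg 2 → 23:38 UTC.
Add 1 hour 1 minute layover in Port Linden → 00:39 UTC (Dec 23).
Add 3 hours 30 minutes leg 3 → 04:09 UTC.
Add 4 hours and 35 minutes layover in Greywater → 08:44 UTC.
Add 8 hours and 57 minutes leg 4 → 17:41 UTC.
Meridia is UTC+12:45, so local arrival = 17:41 + 12:45 = 06:26 on Dec 24.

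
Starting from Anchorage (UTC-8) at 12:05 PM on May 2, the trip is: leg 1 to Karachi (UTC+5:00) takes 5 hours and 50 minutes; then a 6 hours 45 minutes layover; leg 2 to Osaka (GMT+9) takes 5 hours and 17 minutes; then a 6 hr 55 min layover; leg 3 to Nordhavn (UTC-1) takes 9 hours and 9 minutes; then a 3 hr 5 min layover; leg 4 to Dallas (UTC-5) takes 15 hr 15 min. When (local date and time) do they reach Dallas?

7:21 PM on May 4

Convert departure to UTC: 12:05 PM + 8:00 = 8:05 PM UTC on May 2.
Add 5 hours and 50 minutes leg 1 → 1:55 AM UTC (May 3).
Add 6 hours and 45 minutes layover in Karachi → 8:40 AM UTC.
Add 5 hours 17 minutes leg 2 → 1:57 PM UTC.
Add 6 hours and 55 minutes layover in Osaka → 8:52 PM UTC.
Add 9 hours and 9 minutes leg 3 → 6:01 AM UTC (May 4).
Add 3 hours and 5 minutes layover in Nordhavn → 9:06 AM UTC.
Add 15 hours and 15 minutes leg 4 → 12:21 AM UTC (May 5).
Dallas is UTC−5:00, so local arrival = 12:21 AM − 5:00 = 7:21 PM on May 4.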